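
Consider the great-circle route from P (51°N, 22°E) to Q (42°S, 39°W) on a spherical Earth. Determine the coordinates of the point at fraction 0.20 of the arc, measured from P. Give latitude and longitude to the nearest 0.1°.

The haversine formula gives a central angle δ ≈ 1.868 rad (107.1°) between the endpoints.
Interpolate at f = 0.20 with slerp weights a = sin((1−f)δ)/sin δ ≈ 1.043, b = sin(fδ)/sin δ ≈ 0.382.
p = a·p₁ + b·p₂ ≈ (0.829, 0.067, 0.555); φ = arcsin(p_z) ≈ 33.71°, λ = atan2(p_y, p_x) ≈ 4.64°.

≈ (33.7°N, 4.6°E)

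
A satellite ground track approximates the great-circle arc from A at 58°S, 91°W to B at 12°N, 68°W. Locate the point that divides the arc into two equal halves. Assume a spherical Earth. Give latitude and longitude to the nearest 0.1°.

≈ 23.4°S, 76.0°W

Write both endpoints as unit vectors p₁, p₂ with components (cos φ cos λ, cos φ sin λ, sin φ).
The central angle between the endpoints is δ = arccos(p₁·p₂) ≈ 1.265 rad (72.5°).
Interpolate at f = 1/2 with slerp weights a = sin((1−f)δ)/sin δ ≈ 0.620, b = sin(fδ)/sin δ ≈ 0.620.
p = a·p₁ + b·p₂ ≈ (0.221, -0.891, -0.397); φ = arcsin(p_z) ≈ -23.38°, λ = atan2(p_y, p_x) ≈ -76.04°.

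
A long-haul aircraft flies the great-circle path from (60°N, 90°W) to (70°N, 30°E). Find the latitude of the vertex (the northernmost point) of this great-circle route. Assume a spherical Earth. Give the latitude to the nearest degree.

≈ 78°N

The great circle lies in the plane with unit normal n̂ = (p₁ × p₂)/|p₁ × p₂|.
Here n̂_z ≈ +0.216; the vertex latitude is φ_max = arccos|n̂_z| ≈ 77.5°.
Check via Clairaut: cos φ_max = |cos φ₁| · sin C = cos(60.0°)·sin(25.6°) ≈ 0.216, again giving ≈ 77.5°.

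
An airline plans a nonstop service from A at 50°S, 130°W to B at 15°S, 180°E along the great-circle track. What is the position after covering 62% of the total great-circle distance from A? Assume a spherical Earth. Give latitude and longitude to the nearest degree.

The haversine formula gives a central angle δ ≈ 0.931 rad (53.3°) between the endpoints.
Interpolate at f = 0.62 with slerp weights a = sin((1−f)δ)/sin δ ≈ 0.432, b = sin(fδ)/sin δ ≈ 0.680.
p = a·p₁ + b·p₂ ≈ (-0.835, -0.213, -0.507); φ = arcsin(p_z) ≈ -30.45°, λ = atan2(p_y, p_x) ≈ -165.72°.

≈ 30°S, 166°W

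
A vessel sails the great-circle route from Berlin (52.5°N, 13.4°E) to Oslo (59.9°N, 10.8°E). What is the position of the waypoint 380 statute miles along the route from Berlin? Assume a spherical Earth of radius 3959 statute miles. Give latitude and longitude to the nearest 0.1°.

Write both endpoints as unit vectors p₁, p₂ with components (cos φ cos λ, cos φ sin λ, sin φ).
The central angle between the endpoints is δ = arccos(p₁·p₂) ≈ 0.132 rad (7.5°). The total great-circle distance is δ·R ≈ 0.132 × 3959 ≈ 521 mi, so the target fraction is f = 380/521 ≈ 0.730.
Interpolate at f ≈ 0.730 with slerp weights a = sin((1−f)δ)/sin δ ≈ 0.271, b = sin(fδ)/sin δ ≈ 0.731.
p = a·p₁ + b·p₂ ≈ (0.520, 0.107, 0.847); φ = arcsin(p_z) ≈ 57.90°, λ = atan2(p_y, p_x) ≈ 11.61°.

≈ 57.9°N, 11.6°E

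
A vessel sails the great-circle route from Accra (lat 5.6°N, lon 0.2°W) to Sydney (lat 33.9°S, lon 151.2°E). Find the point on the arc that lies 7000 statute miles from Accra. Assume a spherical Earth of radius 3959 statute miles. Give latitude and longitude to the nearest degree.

Write both endpoints as unit vectors p₁, p₂ with components (cos φ cos λ, cos φ sin λ, sin φ).
The central angle between the endpoints is δ = arccos(p₁·p₂) ≈ 2.465 rad (141.2°). The total great-circle distance is δ·R ≈ 2.465 × 3959 ≈ 9759 mi, so the target fraction is f = 7000/9759 ≈ 0.717.
Interpolate at f ≈ 0.717 with slerp weights a = sin((1−f)δ)/sin δ ≈ 1.025, b = sin(fδ)/sin δ ≈ 1.566.
p = a·p₁ + b·p₂ ≈ (-0.119, 0.623, -0.773); φ = arcsin(p_z) ≈ -50.66°, λ = atan2(p_y, p_x) ≈ 100.82°.

≈ lat 51°S, lon 101°E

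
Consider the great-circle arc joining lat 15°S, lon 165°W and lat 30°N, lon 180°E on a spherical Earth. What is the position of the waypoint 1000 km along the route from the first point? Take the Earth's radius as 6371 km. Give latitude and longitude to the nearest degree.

≈ lat 6°S, lon 168°W

Write both endpoints as unit vectors p₁, p₂ with components (cos φ cos λ, cos φ sin λ, sin φ).
The central angle between the endpoints is δ = arccos(p₁·p₂) ≈ 0.825 rad (47.3°). The total great-circle distance is δ·R ≈ 0.825 × 6371 ≈ 5256 km, so the target fraction is f = 1000/5256 ≈ 0.190.
Interpolate at f ≈ 0.190 with slerp weights a = sin((1−f)δ)/sin δ ≈ 0.843, b = sin(fδ)/sin δ ≈ 0.213.
p = a·p₁ + b·p₂ ≈ (-0.971, -0.211, -0.112); φ = arcsin(p_z) ≈ -6.42°, λ = atan2(p_y, p_x) ≈ -167.75°.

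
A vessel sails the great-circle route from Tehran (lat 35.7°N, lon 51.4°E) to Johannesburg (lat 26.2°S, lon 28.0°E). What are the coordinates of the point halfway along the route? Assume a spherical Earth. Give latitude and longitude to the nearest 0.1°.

≈ lat 4.9°N, lon 39.1°E

Convert each endpoint to a unit vector on the sphere (x = cos φ cos λ, y = cos φ sin λ, z = sin φ).
The central angle between the endpoints is δ = arccos(p₁·p₂) ≈ 1.147 rad (65.7°).
Interpolate at f = 1/2 with slerp weights a = sin((1−f)δ)/sin δ ≈ 0.595, b = sin(fδ)/sin δ ≈ 0.595.
p = a·p₁ + b·p₂ ≈ (0.773, 0.629, 0.085); φ = arcsin(p_z) ≈ 4.85°, λ = atan2(p_y, p_x) ≈ 39.11°.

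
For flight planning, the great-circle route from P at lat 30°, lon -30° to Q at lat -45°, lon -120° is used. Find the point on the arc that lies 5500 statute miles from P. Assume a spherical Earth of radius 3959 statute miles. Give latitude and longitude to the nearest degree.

≈ lat -28°, lon -87°

Convert each endpoint to a unit vector on the sphere (x = cos φ cos λ, y = cos φ sin λ, z = sin φ).
The central angle between the endpoints is δ = arccos(p₁·p₂) ≈ 1.932 rad (110.7°). The total great-circle distance is δ·R ≈ 1.932 × 3959 ≈ 7649 mi, so the target fraction is f = 5500/7649 ≈ 0.719.
Interpolate at f ≈ 0.719 with slerp weights a = sin((1−f)δ)/sin δ ≈ 0.552, b = sin(fδ)/sin δ ≈ 1.051.
p = a·p₁ + b·p₂ ≈ (0.042, -0.883, -0.467); φ = arcsin(p_z) ≈ -27.86°, λ = atan2(p_y, p_x) ≈ -87.25°.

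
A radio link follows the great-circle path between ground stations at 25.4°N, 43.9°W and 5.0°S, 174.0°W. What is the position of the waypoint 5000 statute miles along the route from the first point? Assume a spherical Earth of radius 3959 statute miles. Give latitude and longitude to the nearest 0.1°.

≈ 20.2°N, 123.4°W

The haversine formula gives a central angle δ ≈ 2.236 rad (128.1°) between the endpoints. The total great-circle distance is δ·R ≈ 2.236 × 3959 ≈ 8851 mi, so the target fraction is f = 5000/8851 ≈ 0.565.
Interpolate at f ≈ 0.565 with slerp weights a = sin((1−f)δ)/sin δ ≈ 1.050, b = sin(fδ)/sin δ ≈ 1.211.
p = a·p₁ + b·p₂ ≈ (-0.516, -0.784, 0.345); φ = arcsin(p_z) ≈ 20.18°, λ = atan2(p_y, p_x) ≈ -123.36°.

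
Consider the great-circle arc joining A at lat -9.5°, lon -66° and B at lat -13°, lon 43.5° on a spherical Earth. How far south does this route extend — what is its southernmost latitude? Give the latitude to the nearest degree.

≈ -19°

The great circle lies in the plane with unit normal n̂ = (p₁ × p₂)/|p₁ × p₂|.
Here n̂_z ≈ +0.945; the vertex latitude is φ_max = arccos|n̂_z| ≈ 19.1°.
Check via Clairaut: cos φ_max = |cos φ₁| · sin C = cos(9.5°)·sin(106.7°) ≈ 0.945, again giving ≈ 19.1°.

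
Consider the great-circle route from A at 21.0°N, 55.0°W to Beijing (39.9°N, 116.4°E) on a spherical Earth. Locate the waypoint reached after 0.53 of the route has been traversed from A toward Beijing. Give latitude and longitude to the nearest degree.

≈ 81°N, 8°W

Convert each endpoint to a unit vector on the sphere (x = cos φ cos λ, y = cos φ sin λ, z = sin φ).
The central angle between the endpoints is δ = arccos(p₁·p₂) ≈ 2.069 rad (118.6°).
Interpolate at f = 0.53 with slerp weights a = sin((1−f)δ)/sin δ ≈ 0.941, b = sin(fδ)/sin δ ≈ 1.013.
p = a·p₁ + b·p₂ ≈ (0.158, -0.023, 0.987); φ = arcsin(p_z) ≈ 80.79°, λ = atan2(p_y, p_x) ≈ -8.42°.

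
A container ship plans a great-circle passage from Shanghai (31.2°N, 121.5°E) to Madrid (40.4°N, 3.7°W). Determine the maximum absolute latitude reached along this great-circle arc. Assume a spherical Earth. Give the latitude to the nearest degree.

≈ 58°N

The great circle lies in the plane with unit normal n̂ = (p₁ × p₂)/|p₁ × p₂|.
Here n̂_z ≈ -0.533; the vertex latitude is φ_max = arccos|n̂_z| ≈ 57.8°.
Check via Clairaut: cos φ_max = |cos φ₁| · sin C = cos(31.2°)·sin(38.5°) ≈ 0.533, again giving ≈ 57.8°.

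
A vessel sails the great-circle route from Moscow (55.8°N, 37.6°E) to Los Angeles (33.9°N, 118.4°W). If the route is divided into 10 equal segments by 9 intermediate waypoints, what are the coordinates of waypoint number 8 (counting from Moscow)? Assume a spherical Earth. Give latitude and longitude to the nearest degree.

The haversine formula gives a central angle δ ≈ 1.536 rad (88.0°) between the endpoints.
Interpolate at f = 8/10 with slerp weights a = sin((1−f)δ)/sin δ ≈ 0.303, b = sin(fδ)/sin δ ≈ 0.943.
p = a·p₁ + b·p₂ ≈ (-0.237, -0.584, 0.776); φ = arcsin(p_z) ≈ 50.89°, λ = atan2(p_y, p_x) ≈ -112.11°.

≈ 51°N, 112°W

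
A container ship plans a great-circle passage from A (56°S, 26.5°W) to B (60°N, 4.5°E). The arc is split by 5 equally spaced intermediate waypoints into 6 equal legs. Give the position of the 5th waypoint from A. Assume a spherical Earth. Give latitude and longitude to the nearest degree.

≈ (41°N, 4°W)

From cos δ = sin φ₁ sin φ₂ + cos φ₁ cos φ₂ cos Δλ, the central angle is δ ≈ 2.070 rad (118.6°).
Interpolate at f = 5/6 with slerp weights a = sin((1−f)δ)/sin δ ≈ 0.385, b = sin(fδ)/sin δ ≈ 1.125.
p = a·p₁ + b·p₂ ≈ (0.754, -0.052, 0.655); φ = arcsin(p_z) ≈ 40.94°, λ = atan2(p_y, p_x) ≈ -3.94°.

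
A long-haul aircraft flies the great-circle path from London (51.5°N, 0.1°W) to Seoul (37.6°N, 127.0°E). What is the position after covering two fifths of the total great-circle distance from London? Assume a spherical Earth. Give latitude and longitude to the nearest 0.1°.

≈ 66.4°N, 57.8°E

The haversine formula gives a central angle δ ≈ 1.390 rad (79.6°) between the endpoints.
Interpolate at f = 2/5 with slerp weights a = sin((1−f)δ)/sin δ ≈ 0.753, b = sin(fδ)/sin δ ≈ 0.536.
p = a·p₁ + b·p₂ ≈ (0.213, 0.339, 0.917); φ = arcsin(p_z) ≈ 66.42°, λ = atan2(p_y, p_x) ≈ 57.85°.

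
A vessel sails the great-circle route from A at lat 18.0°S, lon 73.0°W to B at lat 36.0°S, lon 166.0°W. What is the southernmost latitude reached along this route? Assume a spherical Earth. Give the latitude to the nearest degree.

The great circle lies in the plane with unit normal n̂ = (p₁ × p₂)/|p₁ × p₂|.
Here n̂_z ≈ -0.776; the vertex latitude is φ_max = arccos|n̂_z| ≈ 39.1°.
Check via Clairaut: cos φ_max = |cos φ₁| · sin C = cos(18.0°)·sin(125.3°) ≈ 0.776, again giving ≈ 39.1°.

≈ 39°S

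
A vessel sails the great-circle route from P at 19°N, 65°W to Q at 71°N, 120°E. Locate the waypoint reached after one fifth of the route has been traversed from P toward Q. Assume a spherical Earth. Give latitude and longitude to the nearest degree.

From cos δ = sin φ₁ sin φ₂ + cos φ₁ cos φ₂ cos Δλ, the central angle is δ ≈ 1.570 rad (89.9°).
Interpolate at f = 1/5 with slerp weights a = sin((1−f)δ)/sin δ ≈ 0.951, b = sin(fδ)/sin δ ≈ 0.309.
p = a·p₁ + b·p₂ ≈ (0.330, -0.728, 0.602); φ = arcsin(p_z) ≈ 36.98°, λ = atan2(p_y, p_x) ≈ -65.63°.

≈ 37°N, 66°W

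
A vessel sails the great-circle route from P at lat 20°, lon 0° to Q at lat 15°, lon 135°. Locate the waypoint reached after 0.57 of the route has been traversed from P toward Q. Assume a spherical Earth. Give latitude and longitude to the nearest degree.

Convert each endpoint to a unit vector on the sphere (x = cos φ cos λ, y = cos φ sin λ, z = sin φ).
The central angle between the endpoints is δ = arccos(p₁·p₂) ≈ 2.157 rad (123.6°).
Interpolate at f = 0.57 with slerp weights a = sin((1−f)δ)/sin δ ≈ 0.961, b = sin(fδ)/sin δ ≈ 1.131.
p = a·p₁ + b·p₂ ≈ (0.130, 0.773, 0.621); φ = arcsin(p_z) ≈ 38.41°, λ = atan2(p_y, p_x) ≈ 80.45°.

≈ lat 38°, lon 80°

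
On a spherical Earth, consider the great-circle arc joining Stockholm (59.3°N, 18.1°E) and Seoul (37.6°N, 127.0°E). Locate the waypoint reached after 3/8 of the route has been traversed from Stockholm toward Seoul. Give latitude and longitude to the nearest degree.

≈ (65°N, 72°E)

Convert each endpoint to a unit vector on the sphere (x = cos φ cos λ, y = cos φ sin λ, z = sin φ).
The central angle between the endpoints is δ = arccos(p₁·p₂) ≈ 1.166 rad (66.8°).
Interpolate at f = 3/8 with slerp weights a = sin((1−f)δ)/sin δ ≈ 0.725, b = sin(fδ)/sin δ ≈ 0.461.
p = a·p₁ + b·p₂ ≈ (0.132, 0.406, 0.904); φ = arcsin(p_z) ≈ 64.70°, λ = atan2(p_y, p_x) ≈ 72.02°.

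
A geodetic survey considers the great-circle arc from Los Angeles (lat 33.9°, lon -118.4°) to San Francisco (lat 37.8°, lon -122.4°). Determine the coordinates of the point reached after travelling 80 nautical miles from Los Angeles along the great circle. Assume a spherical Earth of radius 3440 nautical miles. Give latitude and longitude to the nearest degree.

Convert each endpoint to a unit vector on the sphere (x = cos φ cos λ, y = cos φ sin λ, z = sin φ).
The central angle between the endpoints is δ = arccos(p₁·p₂) ≈ 0.088 rad (5.1°). The total great-circle distance is δ·R ≈ 0.088 × 3440 ≈ 304 nmi, so the target fraction is f = 80/304 ≈ 0.263.
Interpolate at f ≈ 0.263 with slerp weights a = sin((1−f)δ)/sin δ ≈ 0.738, b = sin(fδ)/sin δ ≈ 0.263.
p = a·p₁ + b·p₂ ≈ (-0.403, -0.714, 0.573); φ = arcsin(p_z) ≈ 34.94°, λ = atan2(p_y, p_x) ≈ -119.41°.

≈ lat 35°, lon -119°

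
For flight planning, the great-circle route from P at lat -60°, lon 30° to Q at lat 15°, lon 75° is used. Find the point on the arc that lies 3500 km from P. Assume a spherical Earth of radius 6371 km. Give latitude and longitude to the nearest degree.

Convert each endpoint to a unit vector on the sphere (x = cos φ cos λ, y = cos φ sin λ, z = sin φ).
The central angle between the endpoints is δ = arccos(p₁·p₂) ≈ 1.453 rad (83.3°). The total great-circle distance is δ·R ≈ 1.453 × 6371 ≈ 9258 km, so the target fraction is f = 3500/9258 ≈ 0.378.
Interpolate at f ≈ 0.378 with slerp weights a = sin((1−f)δ)/sin δ ≈ 0.791, b = sin(fδ)/sin δ ≈ 0.526.
p = a·p₁ + b·p₂ ≈ (0.474, 0.688, -0.549); φ = arcsin(p_z) ≈ -33.30°, λ = atan2(p_y, p_x) ≈ 55.45°.

≈ lat -33°, lon 55°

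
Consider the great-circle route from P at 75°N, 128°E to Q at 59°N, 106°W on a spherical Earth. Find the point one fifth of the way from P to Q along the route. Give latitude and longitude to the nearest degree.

≈ 80°N, 160°E

Write both endpoints as unit vectors p₁, p₂ with components (cos φ cos λ, cos φ sin λ, sin φ).
The central angle between the endpoints is δ = arccos(p₁·p₂) ≈ 0.723 rad (41.4°).
Interpolate at f = 1/5 with slerp weights a = sin((1−f)δ)/sin δ ≈ 0.826, b = sin(fδ)/sin δ ≈ 0.218.
p = a·p₁ + b·p₂ ≈ (-0.163, 0.061, 0.985); φ = arcsin(p_z) ≈ 80.01°, λ = atan2(p_y, p_x) ≈ 159.53°.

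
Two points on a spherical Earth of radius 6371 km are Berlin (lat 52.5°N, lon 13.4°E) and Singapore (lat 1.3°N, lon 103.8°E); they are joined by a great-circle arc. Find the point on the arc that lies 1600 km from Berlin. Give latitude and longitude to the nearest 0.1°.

≈ lat 50.5°N, lon 36.4°E

From cos δ = sin φ₁ sin φ₂ + cos φ₁ cos φ₂ cos Δλ, the central angle is δ ≈ 1.557 rad (89.2°). The total great-circle distance is δ·R ≈ 1.557 × 6371 ≈ 9920 km, so the target fraction is f = 1600/9920 ≈ 0.161.
Interpolate at f ≈ 0.161 with slerp weights a = sin((1−f)δ)/sin δ ≈ 0.965, b = sin(fδ)/sin δ ≈ 0.249.
p = a·p₁ + b·p₂ ≈ (0.512, 0.377, 0.771); φ = arcsin(p_z) ≈ 50.48°, λ = atan2(p_y, p_x) ≈ 36.38°.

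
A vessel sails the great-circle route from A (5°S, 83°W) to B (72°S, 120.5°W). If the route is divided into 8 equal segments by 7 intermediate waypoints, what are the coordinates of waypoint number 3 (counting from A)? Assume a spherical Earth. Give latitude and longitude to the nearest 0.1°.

Convert each endpoint to a unit vector on the sphere (x = cos φ cos λ, y = cos φ sin λ, z = sin φ).
The central angle between the endpoints is δ = arccos(p₁·p₂) ≈ 1.238 rad (70.9°).
Interpolate at f = 3/8 with slerp weights a = sin((1−f)δ)/sin δ ≈ 0.739, b = sin(fδ)/sin δ ≈ 0.474.
p = a·p₁ + b·p₂ ≈ (0.015, -0.857, -0.515); φ = arcsin(p_z) ≈ -30.99°, λ = atan2(p_y, p_x) ≈ -88.97°.

≈ (31.0°S, 89.0°W)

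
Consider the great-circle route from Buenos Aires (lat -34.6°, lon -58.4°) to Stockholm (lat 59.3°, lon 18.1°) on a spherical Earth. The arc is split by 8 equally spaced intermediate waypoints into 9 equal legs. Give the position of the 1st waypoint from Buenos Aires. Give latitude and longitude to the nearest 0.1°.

Convert each endpoint to a unit vector on the sphere (x = cos φ cos λ, y = cos φ sin λ, z = sin φ).
The central angle between the endpoints is δ = arccos(p₁·p₂) ≈ 1.972 rad (113.0°).
Interpolate at f = 1/9 with slerp weights a = sin((1−f)δ)/sin δ ≈ 1.068, b = sin(fδ)/sin δ ≈ 0.236.
p = a·p₁ + b·p₂ ≈ (0.575, -0.711, -0.404); φ = arcsin(p_z) ≈ -23.80°, λ = atan2(p_y, p_x) ≈ -51.04°.

≈ lat -23.8°, lon -51.0°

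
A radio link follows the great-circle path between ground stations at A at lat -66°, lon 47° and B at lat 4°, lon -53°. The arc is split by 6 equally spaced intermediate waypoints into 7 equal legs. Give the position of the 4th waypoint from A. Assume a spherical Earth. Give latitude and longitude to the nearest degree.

≈ lat -34°, lon -34°

From cos δ = sin φ₁ sin φ₂ + cos φ₁ cos φ₂ cos Δλ, the central angle is δ ≈ 1.705 rad (97.7°).
Interpolate at f = 4/7 with slerp weights a = sin((1−f)δ)/sin δ ≈ 0.674, b = sin(fδ)/sin δ ≈ 0.835.
p = a·p₁ + b·p₂ ≈ (0.688, -0.465, -0.557); φ = arcsin(p_z) ≈ -33.86°, λ = atan2(p_y, p_x) ≈ -34.04°.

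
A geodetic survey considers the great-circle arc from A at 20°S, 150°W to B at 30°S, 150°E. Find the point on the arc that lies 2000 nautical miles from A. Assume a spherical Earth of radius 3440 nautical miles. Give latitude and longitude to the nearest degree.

Write both endpoints as unit vectors p₁, p₂ with components (cos φ cos λ, cos φ sin λ, sin φ).
The central angle between the endpoints is δ = arccos(p₁·p₂) ≈ 0.955 rad (54.7°). The total great-circle distance is δ·R ≈ 0.955 × 3440 ≈ 3284 nmi, so the target fraction is f = 2000/3284 ≈ 0.609.
Interpolate at f ≈ 0.609 with slerp weights a = sin((1−f)δ)/sin δ ≈ 0.447, b = sin(fδ)/sin δ ≈ 0.673.
p = a·p₁ + b·p₂ ≈ (-0.868, 0.081, -0.489); φ = arcsin(p_z) ≈ -29.29°, λ = atan2(p_y, p_x) ≈ 174.64°.

≈ 29°S, 175°E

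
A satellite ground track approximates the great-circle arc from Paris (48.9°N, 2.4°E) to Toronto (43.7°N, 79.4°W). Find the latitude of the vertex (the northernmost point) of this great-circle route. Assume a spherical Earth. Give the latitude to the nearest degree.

≈ 54°N

The great circle lies in the plane with unit normal n̂ = (p₁ × p₂)/|p₁ × p₂|.
Here n̂_z ≈ -0.582; the vertex latitude is φ_max = arccos|n̂_z| ≈ 54.4°.
Check via Clairaut: cos φ_max = |cos φ₁| · sin C = cos(48.9°)·sin(62.3°) ≈ 0.582, again giving ≈ 54.4°.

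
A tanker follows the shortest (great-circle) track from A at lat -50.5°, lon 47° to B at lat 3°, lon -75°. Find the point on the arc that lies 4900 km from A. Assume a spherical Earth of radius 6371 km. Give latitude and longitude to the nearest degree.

≈ lat -47°, lon -22°

Write both endpoints as unit vectors p₁, p₂ with components (cos φ cos λ, cos φ sin λ, sin φ).
The central angle between the endpoints is δ = arccos(p₁·p₂) ≈ 1.957 rad (112.1°). The total great-circle distance is δ·R ≈ 1.957 × 6371 ≈ 12470 km, so the target fraction is f = 4900/12470 ≈ 0.393.
Interpolate at f ≈ 0.393 with slerp weights a = sin((1−f)δ)/sin δ ≈ 1.002, b = sin(fδ)/sin δ ≈ 0.751.
p = a·p₁ + b·p₂ ≈ (0.629, -0.258, -0.734); φ = arcsin(p_z) ≈ -47.19°, λ = atan2(p_y, p_x) ≈ -22.34°.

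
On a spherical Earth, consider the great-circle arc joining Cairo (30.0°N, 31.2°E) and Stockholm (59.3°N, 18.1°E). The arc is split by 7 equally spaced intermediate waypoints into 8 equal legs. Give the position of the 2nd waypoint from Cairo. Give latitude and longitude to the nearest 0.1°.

The haversine formula gives a central angle δ ≈ 0.534 rad (30.6°) between the endpoints.
Interpolate at f = 2/8 with slerp weights a = sin((1−f)δ)/sin δ ≈ 0.766, b = sin(fδ)/sin δ ≈ 0.262.
p = a·p₁ + b·p₂ ≈ (0.694, 0.385, 0.608); φ = arcsin(p_z) ≈ 37.44°, λ = atan2(p_y, p_x) ≈ 29.02°.

≈ (37.4°N, 29.0°E)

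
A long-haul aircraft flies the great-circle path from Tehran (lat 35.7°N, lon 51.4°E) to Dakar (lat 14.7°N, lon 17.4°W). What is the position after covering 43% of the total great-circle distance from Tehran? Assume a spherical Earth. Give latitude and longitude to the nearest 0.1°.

≈ lat 31.2°N, lon 18.5°E

Write both endpoints as unit vectors p₁, p₂ with components (cos φ cos λ, cos φ sin λ, sin φ).
The central angle between the endpoints is δ = arccos(p₁·p₂) ≈ 1.124 rad (64.4°).
Interpolate at f = 0.43 with slerp weights a = sin((1−f)δ)/sin δ ≈ 0.663, b = sin(fδ)/sin δ ≈ 0.515.
p = a·p₁ + b·p₂ ≈ (0.811, 0.272, 0.518); φ = arcsin(p_z) ≈ 31.17°, λ = atan2(p_y, p_x) ≈ 18.51°.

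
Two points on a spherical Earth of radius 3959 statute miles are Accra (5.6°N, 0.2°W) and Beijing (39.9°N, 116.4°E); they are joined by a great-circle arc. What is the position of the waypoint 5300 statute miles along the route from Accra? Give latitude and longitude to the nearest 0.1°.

Write both endpoints as unit vectors p₁, p₂ with components (cos φ cos λ, cos φ sin λ, sin φ).
The central angle between the endpoints is δ = arccos(p₁·p₂) ≈ 1.854 rad (106.2°). The total great-circle distance is δ·R ≈ 1.854 × 3959 ≈ 7339 mi, so the target fraction is f = 5300/7339 ≈ 0.722.
Interpolate at f ≈ 0.722 with slerp weights a = sin((1−f)δ)/sin δ ≈ 0.513, b = sin(fδ)/sin δ ≈ 1.014.
p = a·p₁ + b·p₂ ≈ (0.165, 0.695, 0.700); φ = arcsin(p_z) ≈ 44.44°, λ = atan2(p_y, p_x) ≈ 76.65°.

≈ (44.4°N, 76.6°E)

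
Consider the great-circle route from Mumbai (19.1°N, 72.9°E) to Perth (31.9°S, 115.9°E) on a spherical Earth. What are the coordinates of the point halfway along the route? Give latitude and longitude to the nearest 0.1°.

Write both endpoints as unit vectors p₁, p₂ with components (cos φ cos λ, cos φ sin λ, sin φ).
The central angle between the endpoints is δ = arccos(p₁·p₂) ≈ 1.144 rad (65.6°).
Interpolate at f = 1/2 with slerp weights a = sin((1−f)δ)/sin δ ≈ 0.595, b = sin(fδ)/sin δ ≈ 0.595.
p = a·p₁ + b·p₂ ≈ (-0.055, 0.991, -0.120); φ = arcsin(p_z) ≈ -6.87°, λ = atan2(p_y, p_x) ≈ 93.19°.

≈ (6.9°S, 93.2°E)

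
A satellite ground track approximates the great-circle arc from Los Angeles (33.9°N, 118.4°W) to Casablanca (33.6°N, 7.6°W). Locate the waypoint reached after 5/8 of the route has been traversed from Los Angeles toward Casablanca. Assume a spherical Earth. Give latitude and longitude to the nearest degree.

From cos δ = sin φ₁ sin φ₂ + cos φ₁ cos φ₂ cos Δλ, the central angle is δ ≈ 1.508 rad (86.4°).
Interpolate at f = 5/8 with slerp weights a = sin((1−f)δ)/sin δ ≈ 0.537, b = sin(fδ)/sin δ ≈ 0.811.
p = a·p₁ + b·p₂ ≈ (0.457, -0.481, 0.748); φ = arcsin(p_z) ≈ 48.41°, λ = atan2(p_y, p_x) ≈ -46.46°.

≈ (48°N, 46°W)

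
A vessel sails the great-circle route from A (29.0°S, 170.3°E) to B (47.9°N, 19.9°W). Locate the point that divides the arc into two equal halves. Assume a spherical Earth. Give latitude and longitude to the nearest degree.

≈ (46°N, 161°W)

Convert each endpoint to a unit vector on the sphere (x = cos φ cos λ, y = cos φ sin λ, z = sin φ).
The central angle between the endpoints is δ = arccos(p₁·p₂) ≈ 2.784 rad (159.5°).
Interpolate at f = 1/2 with slerp weights a = sin((1−f)δ)/sin δ ≈ 2.813, b = sin(fδ)/sin δ ≈ 2.813.
p = a·p₁ + b·p₂ ≈ (-0.652, -0.227, 0.723); φ = arcsin(p_z) ≈ 46.34°, λ = atan2(p_y, p_x) ≈ -160.77°.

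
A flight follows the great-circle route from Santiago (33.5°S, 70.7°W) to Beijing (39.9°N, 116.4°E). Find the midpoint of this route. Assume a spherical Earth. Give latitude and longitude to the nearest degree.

≈ 37°N, 123°W

Write both endpoints as unit vectors p₁, p₂ with components (cos φ cos λ, cos φ sin λ, sin φ).
The central angle between the endpoints is δ = arccos(p₁·p₂) ≈ 2.992 rad (171.4°).
Interpolate at f = 1/2 with slerp weights a = sin((1−f)δ)/sin δ ≈ 6.700, b = sin(fδ)/sin δ ≈ 6.700.
p = a·p₁ + b·p₂ ≈ (-0.439, -0.669, 0.600); φ = arcsin(p_z) ≈ 36.85°, λ = atan2(p_y, p_x) ≈ -123.26°.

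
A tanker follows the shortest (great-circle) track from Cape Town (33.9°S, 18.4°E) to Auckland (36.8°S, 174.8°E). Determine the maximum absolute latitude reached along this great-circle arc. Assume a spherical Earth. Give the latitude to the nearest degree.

≈ 74°S

The great circle lies in the plane with unit normal n̂ = (p₁ × p₂)/|p₁ × p₂|.
Here n̂_z ≈ +0.277; the vertex latitude is φ_max = arccos|n̂_z| ≈ 73.9°.
Check via Clairaut: cos φ_max = |cos φ₁| · sin C = cos(33.9°)·sin(160.5°) ≈ 0.277, again giving ≈ 73.9°.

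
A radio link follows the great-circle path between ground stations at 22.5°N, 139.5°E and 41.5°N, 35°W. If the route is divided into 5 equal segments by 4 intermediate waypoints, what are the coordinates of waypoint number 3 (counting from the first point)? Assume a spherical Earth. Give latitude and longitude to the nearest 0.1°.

≈ 85.3°N, 25.4°E

Convert each endpoint to a unit vector on the sphere (x = cos φ cos λ, y = cos φ sin λ, z = sin φ).
The central angle between the endpoints is δ = arccos(p₁·p₂) ≈ 2.021 rad (115.8°).
Interpolate at f = 3/5 with slerp weights a = sin((1−f)δ)/sin δ ≈ 0.803, b = sin(fδ)/sin δ ≈ 1.040.
p = a·p₁ + b·p₂ ≈ (0.074, 0.035, 0.997); φ = arcsin(p_z) ≈ 85.31°, λ = atan2(p_y, p_x) ≈ 25.41°.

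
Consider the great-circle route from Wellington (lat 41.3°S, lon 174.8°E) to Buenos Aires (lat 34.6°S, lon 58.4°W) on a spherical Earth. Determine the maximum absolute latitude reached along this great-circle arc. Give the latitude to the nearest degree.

The great circle lies in the plane with unit normal n̂ = (p₁ × p₂)/|p₁ × p₂|.
Here n̂_z ≈ +0.495; the vertex latitude is φ_max = arccos|n̂_z| ≈ 60.3°.

≈ 60°S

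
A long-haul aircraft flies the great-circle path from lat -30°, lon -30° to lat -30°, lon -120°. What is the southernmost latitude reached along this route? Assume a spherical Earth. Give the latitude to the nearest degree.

≈ -39°

The great circle lies in the plane with unit normal n̂ = (p₁ × p₂)/|p₁ × p₂|.
Here n̂_z ≈ -0.775; the vertex latitude is φ_max = arccos|n̂_z| ≈ 39.2°.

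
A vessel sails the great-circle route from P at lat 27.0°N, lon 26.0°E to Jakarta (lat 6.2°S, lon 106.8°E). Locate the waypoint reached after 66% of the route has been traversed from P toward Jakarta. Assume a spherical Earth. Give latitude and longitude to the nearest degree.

≈ lat 7°N, lon 81°E

Write both endpoints as unit vectors p₁, p₂ with components (cos φ cos λ, cos φ sin λ, sin φ).
The central angle between the endpoints is δ = arccos(p₁·p₂) ≈ 1.478 rad (84.7°).
Interpolate at f = 0.66 with slerp weights a = sin((1−f)δ)/sin δ ≈ 0.484, b = sin(fδ)/sin δ ≈ 0.832.
p = a·p₁ + b·p₂ ≈ (0.148, 0.980, 0.130); φ = arcsin(p_z) ≈ 7.46°, λ = atan2(p_y, p_x) ≈ 81.39°.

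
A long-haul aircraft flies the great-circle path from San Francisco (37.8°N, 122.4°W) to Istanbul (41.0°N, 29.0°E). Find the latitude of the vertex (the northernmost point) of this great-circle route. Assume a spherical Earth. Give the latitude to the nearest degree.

The great circle lies in the plane with unit normal n̂ = (p₁ × p₂)/|p₁ × p₂|.
Here n̂_z ≈ +0.288; the vertex latitude is φ_max = arccos|n̂_z| ≈ 73.3°.
Check via Clairaut: cos φ_max = |cos φ₁| · sin C = cos(37.8°)·sin(21.3°) ≈ 0.288, again giving ≈ 73.3°.

≈ 73°N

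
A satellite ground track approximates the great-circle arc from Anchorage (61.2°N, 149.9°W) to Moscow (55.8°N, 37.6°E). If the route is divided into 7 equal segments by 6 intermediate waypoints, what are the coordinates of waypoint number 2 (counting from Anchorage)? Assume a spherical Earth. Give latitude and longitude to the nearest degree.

Write both endpoints as unit vectors p₁, p₂ with components (cos φ cos λ, cos φ sin λ, sin φ).
The central angle between the endpoints is δ = arccos(p₁·p₂) ≈ 1.097 rad (62.9°).
Interpolate at f = 2/7 with slerp weights a = sin((1−f)δ)/sin δ ≈ 0.793, b = sin(fδ)/sin δ ≈ 0.346.
p = a·p₁ + b·p₂ ≈ (-0.176, -0.073, 0.982); φ = arcsin(p_z) ≈ 79.00°, λ = atan2(p_y, p_x) ≈ -157.56°.

≈ 79°N, 158°W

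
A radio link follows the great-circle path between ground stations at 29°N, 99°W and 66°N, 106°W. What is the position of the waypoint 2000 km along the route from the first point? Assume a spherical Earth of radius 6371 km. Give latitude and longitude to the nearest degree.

Convert each endpoint to a unit vector on the sphere (x = cos φ cos λ, y = cos φ sin λ, z = sin φ).
The central angle between the endpoints is δ = arccos(p₁·p₂) ≈ 0.650 rad (37.3°). The total great-circle distance is δ·R ≈ 0.650 × 6371 ≈ 4142 km, so the target fraction is f = 2000/4142 ≈ 0.483.
Interpolate at f ≈ 0.483 with slerp weights a = sin((1−f)δ)/sin δ ≈ 0.545, b = sin(fδ)/sin δ ≈ 0.510.
p = a·p₁ + b·p₂ ≈ (-0.132, -0.670, 0.730); φ = arcsin(p_z) ≈ 46.91°, λ = atan2(p_y, p_x) ≈ -101.12°.

≈ 47°N, 101°W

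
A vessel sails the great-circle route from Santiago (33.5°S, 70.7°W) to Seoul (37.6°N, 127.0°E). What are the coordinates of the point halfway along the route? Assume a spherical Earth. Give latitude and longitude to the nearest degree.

Convert each endpoint to a unit vector on the sphere (x = cos φ cos λ, y = cos φ sin λ, z = sin φ).
The central angle between the endpoints is δ = arccos(p₁·p₂) ≈ 2.881 rad (165.1°).
Interpolate at f = 1/2 with slerp weights a = sin((1−f)δ)/sin δ ≈ 3.844, b = sin(fδ)/sin δ ≈ 3.844.
p = a·p₁ + b·p₂ ≈ (-0.773, -0.593, 0.224); φ = arcsin(p_z) ≈ 12.93°, λ = atan2(p_y, p_x) ≈ -142.52°.

≈ (13°N, 143°W)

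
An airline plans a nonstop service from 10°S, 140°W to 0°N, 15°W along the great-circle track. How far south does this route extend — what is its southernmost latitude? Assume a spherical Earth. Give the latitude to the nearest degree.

The great circle lies in the plane with unit normal n̂ = (p₁ × p₂)/|p₁ × p₂|.
Here n̂_z ≈ +0.978; the vertex latitude is φ_max = arccos|n̂_z| ≈ 12.1°.
Check via Clairaut: cos φ_max = |cos φ₁| · sin C = cos(10.0°)·sin(96.9°) ≈ 0.978, again giving ≈ 12.1°.

≈ 12°S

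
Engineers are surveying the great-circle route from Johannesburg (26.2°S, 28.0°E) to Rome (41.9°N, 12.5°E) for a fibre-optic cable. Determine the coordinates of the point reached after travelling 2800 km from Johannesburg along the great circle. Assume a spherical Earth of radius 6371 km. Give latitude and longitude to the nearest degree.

≈ 2°S, 23°E

Write both endpoints as unit vectors p₁, p₂ with components (cos φ cos λ, cos φ sin λ, sin φ).
The central angle between the endpoints is δ = arccos(p₁·p₂) ≈ 1.215 rad (69.6°). The total great-circle distance is δ·R ≈ 1.215 × 6371 ≈ 7738 km, so the target fraction is f = 2800/7738 ≈ 0.362.
Interpolate at f ≈ 0.362 with slerp weights a = sin((1−f)δ)/sin δ ≈ 0.747, b = sin(fδ)/sin δ ≈ 0.454.
p = a·p₁ + b·p₂ ≈ (0.921, 0.388, -0.026); φ = arcsin(p_z) ≈ -1.52°, λ = atan2(p_y, p_x) ≈ 22.82°.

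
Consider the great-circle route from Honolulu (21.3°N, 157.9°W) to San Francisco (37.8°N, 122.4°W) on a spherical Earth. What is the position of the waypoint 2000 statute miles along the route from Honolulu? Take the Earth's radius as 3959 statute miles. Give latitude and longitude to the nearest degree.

≈ (36°N, 129°W)

The haversine formula gives a central angle δ ≈ 0.606 rad (34.7°) between the endpoints. The total great-circle distance is δ·R ≈ 0.606 × 3959 ≈ 2399 mi, so the target fraction is f = 2000/2399 ≈ 0.834.
Interpolate at f ≈ 0.834 with slerp weights a = sin((1−f)δ)/sin δ ≈ 0.177, b = sin(fδ)/sin δ ≈ 0.850.
p = a·p₁ + b·p₂ ≈ (-0.512, -0.629, 0.585); φ = arcsin(p_z) ≈ 35.80°, λ = atan2(p_y, p_x) ≈ -129.17°.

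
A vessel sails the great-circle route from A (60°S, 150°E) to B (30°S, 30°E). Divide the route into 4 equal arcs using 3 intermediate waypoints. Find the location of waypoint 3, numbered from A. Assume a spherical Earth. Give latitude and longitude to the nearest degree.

Convert each endpoint to a unit vector on the sphere (x = cos φ cos λ, y = cos φ sin λ, z = sin φ).
The central angle between the endpoints is δ = arccos(p₁·p₂) ≈ 1.353 rad (77.5°).
Interpolate at f = 3/4 with slerp weights a = sin((1−f)δ)/sin δ ≈ 0.340, b = sin(fδ)/sin δ ≈ 0.870.
p = a·p₁ + b·p₂ ≈ (0.505, 0.462, -0.729); φ = arcsin(p_z) ≈ -46.82°, λ = atan2(p_y, p_x) ≈ 42.42°.

≈ (47°S, 42°E)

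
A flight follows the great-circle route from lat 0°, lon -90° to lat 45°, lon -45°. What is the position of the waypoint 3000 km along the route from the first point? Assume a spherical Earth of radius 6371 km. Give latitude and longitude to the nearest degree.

≈ lat 22°, lon -74°

Write both endpoints as unit vectors p₁, p₂ with components (cos φ cos λ, cos φ sin λ, sin φ).
The central angle between the endpoints is δ = arccos(p₁·p₂) ≈ 1.047 rad (60.0°). The total great-circle distance is δ·R ≈ 1.047 × 6371 ≈ 6672 km, so the target fraction is f = 3000/6672 ≈ 0.450.
Interpolate at f ≈ 0.450 with slerp weights a = sin((1−f)δ)/sin δ ≈ 0.629, b = sin(fδ)/sin δ ≈ 0.524.
p = a·p₁ + b·p₂ ≈ (0.262, -0.891, 0.370); φ = arcsin(p_z) ≈ 21.74°, λ = atan2(p_y, p_x) ≈ -73.62°.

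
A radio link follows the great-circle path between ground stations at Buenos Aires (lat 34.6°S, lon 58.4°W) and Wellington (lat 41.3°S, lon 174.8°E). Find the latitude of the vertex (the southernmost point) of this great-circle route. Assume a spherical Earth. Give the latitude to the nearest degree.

≈ 60°S

The great circle lies in the plane with unit normal n̂ = (p₁ × p₂)/|p₁ × p₂|.
Here n̂_z ≈ -0.495; the vertex latitude is φ_max = arccos|n̂_z| ≈ 60.3°.
Check via Clairaut: cos φ_max = |cos φ₁| · sin C = cos(34.6°)·sin(143.0°) ≈ 0.495, again giving ≈ 60.3°.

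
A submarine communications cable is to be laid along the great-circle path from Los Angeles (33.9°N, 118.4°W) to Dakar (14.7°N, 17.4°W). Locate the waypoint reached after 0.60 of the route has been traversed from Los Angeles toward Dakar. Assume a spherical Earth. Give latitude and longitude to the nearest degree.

≈ (32°N, 52°W)

Convert each endpoint to a unit vector on the sphere (x = cos φ cos λ, y = cos φ sin λ, z = sin φ).
The central angle between the endpoints is δ = arccos(p₁·p₂) ≈ 1.582 rad (90.7°).
Interpolate at f = 0.60 with slerp weights a = sin((1−f)δ)/sin δ ≈ 0.592, b = sin(fδ)/sin δ ≈ 0.813.
p = a·p₁ + b·p₂ ≈ (0.517, -0.667, 0.536); φ = arcsin(p_z) ≈ 32.43°, λ = atan2(p_y, p_x) ≈ -52.23°.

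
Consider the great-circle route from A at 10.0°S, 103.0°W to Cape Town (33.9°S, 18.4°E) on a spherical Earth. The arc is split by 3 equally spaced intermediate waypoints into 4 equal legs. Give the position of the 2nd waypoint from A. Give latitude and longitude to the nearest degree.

≈ 39°S, 51°W

Write both endpoints as unit vectors p₁, p₂ with components (cos φ cos λ, cos φ sin λ, sin φ).
The central angle between the endpoints is δ = arccos(p₁·p₂) ≈ 1.906 rad (109.2°).
Interpolate at f = 2/4 with slerp weights a = sin((1−f)δ)/sin δ ≈ 0.863, b = sin(fδ)/sin δ ≈ 0.863.
p = a·p₁ + b·p₂ ≈ (0.489, -0.602, -0.631); φ = arcsin(p_z) ≈ -39.15°, λ = atan2(p_y, p_x) ≈ -50.94°.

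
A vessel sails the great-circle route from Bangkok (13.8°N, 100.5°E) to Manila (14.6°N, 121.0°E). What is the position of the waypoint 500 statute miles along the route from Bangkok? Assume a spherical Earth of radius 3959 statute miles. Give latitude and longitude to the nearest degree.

Write both endpoints as unit vectors p₁, p₂ with components (cos φ cos λ, cos φ sin λ, sin φ).
The central angle between the endpoints is δ = arccos(p₁·p₂) ≈ 0.347 rad (19.9°). The total great-circle distance is δ·R ≈ 0.347 × 3959 ≈ 1374 mi, so the target fraction is f = 500/1374 ≈ 0.364.
Interpolate at f ≈ 0.364 with slerp weights a = sin((1−f)δ)/sin δ ≈ 0.644, b = sin(fδ)/sin δ ≈ 0.370.
p = a·p₁ + b·p₂ ≈ (-0.299, 0.922, 0.247); φ = arcsin(p_z) ≈ 14.29°, λ = atan2(p_y, p_x) ≈ 107.94°.

≈ (14°N, 108°E)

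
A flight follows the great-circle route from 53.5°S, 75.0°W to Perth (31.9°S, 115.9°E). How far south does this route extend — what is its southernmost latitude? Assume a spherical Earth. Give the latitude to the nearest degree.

The great circle lies in the plane with unit normal n̂ = (p₁ × p₂)/|p₁ × p₂|.
Here n̂_z ≈ -0.096; the vertex latitude is φ_max = arccos|n̂_z| ≈ 84.5°.

≈ 85°S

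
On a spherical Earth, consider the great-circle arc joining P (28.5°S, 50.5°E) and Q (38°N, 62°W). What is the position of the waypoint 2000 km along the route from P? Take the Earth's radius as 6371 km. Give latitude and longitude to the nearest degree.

Convert each endpoint to a unit vector on the sphere (x = cos φ cos λ, y = cos φ sin λ, z = sin φ).
The central angle between the endpoints is δ = arccos(p₁·p₂) ≈ 2.164 rad (124.0°). The total great-circle distance is δ·R ≈ 2.164 × 6371 ≈ 13785 km, so the target fraction is f = 2000/13785 ≈ 0.145.
Interpolate at f ≈ 0.145 with slerp weights a = sin((1−f)δ)/sin δ ≈ 1.159, b = sin(fδ)/sin δ ≈ 0.372.
p = a·p₁ + b·p₂ ≈ (0.786, 0.527, -0.324); φ = arcsin(p_z) ≈ -18.90°, λ = atan2(p_y, p_x) ≈ 33.85°.

≈ (19°S, 34°E)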